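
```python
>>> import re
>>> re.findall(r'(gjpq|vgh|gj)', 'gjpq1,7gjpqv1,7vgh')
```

['gjpq', 'gjpq', 'vgh']

Alternation isn't longest-match — the leftmost alternative that fits at this position is chosen.
Walking the string: at [0:4] match 'gjpq', group 1 = 'gjpq'; at [7:11] match 'gjpq', group 1 = 'gjpq'; at [15:18] match 'vgh', group 1 = 'vgh'.
Because there's exactly one group, `findall` drops the full match and keeps group 1 from each hit.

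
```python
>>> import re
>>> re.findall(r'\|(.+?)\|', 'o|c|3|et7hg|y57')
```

['c', 'et7hg']

Because the quantifier is non-greedy, it stops expanding at the earliest point where the rest of the pattern can succeed.
With a single group, `findall` returns only what that group captured — 2 items.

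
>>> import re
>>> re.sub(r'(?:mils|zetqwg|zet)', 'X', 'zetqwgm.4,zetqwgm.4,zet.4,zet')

'Xm.4,Xm.4,X.4,X'

Alternation tries branches left to right and keeps the first one that lets the overall match succeed at that position.
Matches: at [0:6] → 'zetqwg'; at [10:16] → 'zetqwg'; at [20:23] → 'zet'; at [26:29] → 'zet'.
`sub` substitutes 'X' at each match site.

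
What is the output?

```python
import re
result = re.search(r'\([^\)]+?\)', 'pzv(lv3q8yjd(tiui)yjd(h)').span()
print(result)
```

(3, 18)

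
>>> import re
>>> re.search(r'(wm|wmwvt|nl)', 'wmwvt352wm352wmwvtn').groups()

('wm',)

Alternation isn't longest-match — the leftmost alternative that fits at this position is chosen.
`re.search` tries every starting position until one works.
The match spans [0:2] → 'wm'.
Captured: group 1 = 'wm'.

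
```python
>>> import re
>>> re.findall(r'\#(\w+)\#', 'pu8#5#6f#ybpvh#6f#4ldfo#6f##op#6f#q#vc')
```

Walking the string: at [3:6] match '#5#', group 1 = '5'; at [8:15] match '#ybpvh#', group 1 = 'ybpvh'; at [17:24] match '#4ldfo#', group 1 = '4ldfo'; at [27:31] match '#op#', group 1 = 'op'; at [33:36] match '#q#', group 1 = 'q'.
Because there's exactly one group, `findall` drops the full match and keeps group 1 from each hit.

['5', 'ybpvh', '4ldfo', 'op', 'q']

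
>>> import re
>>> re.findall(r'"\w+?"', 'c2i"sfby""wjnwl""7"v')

['"sfby"', '"wjnwl"', '"7"']

Scanning left to right: at [3:9] → '"sfby"'; at [9:16] → '"wjnwl"'; at [16:19] → '"7"'.
With no groups in the pattern, `findall` gives back each whole match — 3 here.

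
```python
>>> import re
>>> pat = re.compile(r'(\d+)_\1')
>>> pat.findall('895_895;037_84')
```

['895']

A backreference is literal: `\1` must see the identical characters the first group matched.
Matches: at [0:7] match '895_895', group 1 = '895'.
Because there's exactly one group, `findall` drops the full match and keeps group 1 from the one hit.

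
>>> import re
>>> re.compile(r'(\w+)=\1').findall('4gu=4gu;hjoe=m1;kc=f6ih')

['4gu']

`\1` is not a pattern — it's the concrete string captured by group 1, re-applied verbatim.
Because there's exactly one group, `findall` drops the full match and keeps group 1 from the one hit.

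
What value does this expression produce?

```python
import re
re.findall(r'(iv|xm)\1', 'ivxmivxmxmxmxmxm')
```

A backreference is literal: `\1` must see the identical characters the first group matched.
One capturing group, so `findall` returns just the captured substring from each match — 2 in all.

['xm', 'xm']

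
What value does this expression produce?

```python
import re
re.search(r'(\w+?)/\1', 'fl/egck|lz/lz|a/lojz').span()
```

(8, 13)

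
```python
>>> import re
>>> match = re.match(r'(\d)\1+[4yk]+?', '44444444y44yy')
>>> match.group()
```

'44444444y'

A backreference is literal: `\1` must see the identical characters the first group matched.
`re.match` only tries the pattern at the start of the string.
The match spans [0:9] → '44444444y'.
Captured: group 1 = '4'.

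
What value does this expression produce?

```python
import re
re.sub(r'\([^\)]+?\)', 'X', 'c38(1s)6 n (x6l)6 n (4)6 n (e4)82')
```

'c38X6 n X6 n X6 n X82'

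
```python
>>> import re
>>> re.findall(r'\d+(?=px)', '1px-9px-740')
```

The `(?=…)`/`(?<=…)` assertion just peeks at neighbouring text; it doesn't advance the match position.
Scanning left to right: at [0:1] → '1'; at [4:5] → '9'.
Since nothing is captured, `findall` lists the 2 matched substrings directly.

['1', '9']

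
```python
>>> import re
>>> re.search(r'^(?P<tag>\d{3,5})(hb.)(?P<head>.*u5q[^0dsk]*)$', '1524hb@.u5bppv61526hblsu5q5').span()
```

This matches anchored at the start of the string; then 3 to 5 of a digit (captured as 'tag'); then the literal 'hb', then any character (captured); then zero or more of any character, then the literal 'u5q', then zero or more of any character except [0dsk] (captured as 'head'); then anchored at the end.
`re.search` scans for the first position where the pattern succeeds.
The match spans [0:27] → '1524hb@.u5bppv61526hblsu5q5'.
Captured: group 1 = '1524', group 2 = 'hb@', group 3 = '.u5bppv61526hblsu5q5'.

(0, 27)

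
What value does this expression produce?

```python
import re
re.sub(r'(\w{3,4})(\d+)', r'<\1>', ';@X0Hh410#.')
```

The pattern matches 3 to 4 of a word character (captured); then one or more of a digit (captured).
Matches: at [2:9] → 'X0Hh410'.
The replacement refers to a captured group, so each match is rewritten using its own captured text.

';@<X0Hh>#.'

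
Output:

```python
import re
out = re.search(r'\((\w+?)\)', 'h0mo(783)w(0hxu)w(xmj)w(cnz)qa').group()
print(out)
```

(783)

Unlike `match`, `search` isn't anchored — it looks for the pattern anywhere in the string.
The match spans [4:9] → '(783)'.
Captured: group 1 = '783'.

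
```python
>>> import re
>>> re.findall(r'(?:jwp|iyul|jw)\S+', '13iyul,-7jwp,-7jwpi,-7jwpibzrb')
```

['iyul,-7jwp,-7jwpi,-7jwpibzrb']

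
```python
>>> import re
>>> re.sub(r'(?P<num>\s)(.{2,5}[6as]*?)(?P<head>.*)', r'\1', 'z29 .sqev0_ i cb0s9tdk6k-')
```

'z29 '

This matches whitespace (captured as 'num'); then 2 to 5 of any character, then zero or more of one of [6as] (lazy) (captured); then zero or more of any character (captured as 'head').
Matches: at [3:25] → ' .sqev0_ i cb0s9tdk6k-'.
The replacement refers to a captured group, so each match is rewritten using its own captured text.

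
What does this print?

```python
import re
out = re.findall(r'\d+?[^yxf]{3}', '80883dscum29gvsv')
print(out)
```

The pattern matches one or more of a digit (lazy); then exactly 3 of any character except [yxf].
A `+?`/`*?`/`{m,n}?` starts at its minimum and grows only as far as needed for what follows to match.
Scanning left to right: at [0:4] → '8088'; at [4:8] → '3dsc'; at [10:14] → '29gv'.
`findall` yields the raw match text (3 of them) because the pattern has no groups.

['8088', '3dsc', '29gv']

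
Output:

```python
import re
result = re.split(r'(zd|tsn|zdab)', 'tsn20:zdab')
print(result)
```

['', 'tsn', '20:', 'zd', 'ab']

Branches in `(...|...)` are attempted left-to-right; the first branch that allows the whole pattern to succeed is taken.
Matches to split on: at [0:3] → 'tsn'; at [6:8] → 'zd'.
`re.split` interleaves the captured-group text with the surrounding fragments.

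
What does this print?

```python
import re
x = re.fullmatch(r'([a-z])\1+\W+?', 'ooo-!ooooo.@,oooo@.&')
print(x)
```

`\1` has to match the exact text group 1 already captured.
`re.fullmatch` requires the pattern to consume the entire string.
Here the string isn't matched end-to-end, so the call returns None.

None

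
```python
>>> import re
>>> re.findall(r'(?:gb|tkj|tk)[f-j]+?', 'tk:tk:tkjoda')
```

['tkj']

Scanning left to right: at [6:9] → 'tkj'.
With no groups in the pattern, `findall` gives back each whole match — 1 here.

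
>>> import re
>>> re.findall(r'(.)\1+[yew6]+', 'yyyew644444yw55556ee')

['y', '4', '5']

A backreference is literal: `\1` must see the identical characters the first group matched.
Walking the string: at [0:6] match 'yyyew6', group 1 = 'y'; at [6:13] match '44444yw', group 1 = '4'; at [13:20] match '55556ee', group 1 = '5'.
With a single group, `findall` returns only what that group captured — 3 items.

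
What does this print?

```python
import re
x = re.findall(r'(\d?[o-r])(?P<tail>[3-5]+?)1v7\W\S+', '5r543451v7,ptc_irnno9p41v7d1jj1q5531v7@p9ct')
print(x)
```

The pattern matches optionally a digit, then a character in [o-r] (captured); then one or more of a character in [3-5] (lazy) (captured as 'tail'); then the literal '1v7', then a non-word character, then one or more of a non-whitespace character.
Matches: at [0:43] match '5r543451v7,ptc_irnno9p41v7d1jj1q5531v7@p9ct', groups = ('5r', '54345').
`findall` packs the 2 group values into a tuple for every match.

[('5r', '54345')]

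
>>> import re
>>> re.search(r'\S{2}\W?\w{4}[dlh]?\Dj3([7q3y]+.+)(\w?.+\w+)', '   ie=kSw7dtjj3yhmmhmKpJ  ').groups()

The match spans [6:24] → 'kSw7dtjj3yhmmhmKpJ'.
Captured: group 1 = 'yhmmhmK', group 2 = 'pJ'.

('yhmmhmK', 'pJ')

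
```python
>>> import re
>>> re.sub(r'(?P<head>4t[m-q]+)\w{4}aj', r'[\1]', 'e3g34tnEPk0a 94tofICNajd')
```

'e3g34tnEPk0a 9[4to]d'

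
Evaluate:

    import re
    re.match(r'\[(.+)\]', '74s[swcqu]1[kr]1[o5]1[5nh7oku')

None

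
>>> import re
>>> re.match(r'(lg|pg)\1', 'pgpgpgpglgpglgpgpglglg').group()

A backreference is literal: `\1` must see the identical characters the first group matched.
`re.match` only tries the pattern at the start of the string.
The match spans [0:4] → 'pgpg'.
Captured: group 1 = 'pg'.

'pgpg'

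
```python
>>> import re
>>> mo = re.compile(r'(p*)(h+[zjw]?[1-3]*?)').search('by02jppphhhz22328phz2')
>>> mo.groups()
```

('ppp', 'hhhz')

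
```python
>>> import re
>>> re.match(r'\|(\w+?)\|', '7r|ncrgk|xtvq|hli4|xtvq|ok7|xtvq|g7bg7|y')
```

`re.match` won't scan ahead — the pattern has to work from the very first character.
Here the string doesn't start with a match, so the call returns None.

None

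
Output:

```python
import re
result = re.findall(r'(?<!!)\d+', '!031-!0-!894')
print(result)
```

Because the assertion is negative and zero-width, positions next to the forbidden text are skipped.
Scanning left to right: at [2:4] → '31'; at [10:12] → '94'.
With no groups in the pattern, `findall` gives back each whole match — 2 here.

['31', '94']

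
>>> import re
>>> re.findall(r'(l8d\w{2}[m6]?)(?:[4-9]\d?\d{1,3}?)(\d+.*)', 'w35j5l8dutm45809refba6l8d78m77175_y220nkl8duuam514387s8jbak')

[('l8dutm', '09refba6l8d78m77175_y220nkl8duuam514387s8jbak')]

A non-greedy quantifier consumes as few characters as it can — just enough that the remainder of the pattern still matches from where it stops; whatever follows it matches normally.
`findall` packs the 2 group values into a tuple for every match.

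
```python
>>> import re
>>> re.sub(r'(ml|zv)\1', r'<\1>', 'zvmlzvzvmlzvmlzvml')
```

The backreference `\1` re-matches whatever the first group consumed, character for character.
Matches: at [4:8] → 'zvzv'.
`\1` in the replacement pulls in group 1's text for each match.

'zvml<zv>mlzvmlzvml'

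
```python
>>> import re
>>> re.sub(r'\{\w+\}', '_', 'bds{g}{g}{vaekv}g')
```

Matches: at [3:6] → '{g}'; at [6:9] → '{g}'; at [9:16] → '{vaekv}'.
`sub` substitutes '_' at each match site.

'bds___g'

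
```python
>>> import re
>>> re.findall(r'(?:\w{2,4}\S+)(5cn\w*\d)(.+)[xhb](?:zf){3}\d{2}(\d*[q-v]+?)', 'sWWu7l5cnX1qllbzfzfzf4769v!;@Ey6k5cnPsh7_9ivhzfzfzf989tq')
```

[('5cnPsh7_9', 'iv', '9t')]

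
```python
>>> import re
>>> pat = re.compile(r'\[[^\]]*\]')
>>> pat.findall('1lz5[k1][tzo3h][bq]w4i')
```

['[k1]', '[tzo3h]', '[bq]']

Matches: at [4:8] → '[k1]'; at [8:15] → '[tzo3h]'; at [15:19] → '[bq]'.
No capturing groups, so `findall` returns the 3 full match strings.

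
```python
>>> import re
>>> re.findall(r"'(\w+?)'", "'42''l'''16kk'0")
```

Walking the string: at [0:4] match "'42'", group 1 = '42'; at [4:7] match "'l'", group 1 = 'l'; at [8:14] match "'16kk'", group 1 = '16kk'.
One capturing group, so `findall` returns just the captured substring from each match — 3 in all.

['42', 'l', '16kk']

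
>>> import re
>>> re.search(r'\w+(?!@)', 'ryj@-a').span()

`(?!…)`/`(?<!…)` only lets a position through if the neighbouring text does NOT match; no characters are consumed.
`re.search` scans for the first position where the pattern succeeds.
The match spans [0:2] → 'ry'.

(0, 2)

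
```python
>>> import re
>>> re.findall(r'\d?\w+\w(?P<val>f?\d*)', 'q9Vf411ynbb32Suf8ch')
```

Pattern: optionally a digit, then one or more of a word character, then a word character; then optionally a literal 'f', then zero or more of a digit (captured as 'val').
`findall` collects group 1 from the one match (1 total).

['']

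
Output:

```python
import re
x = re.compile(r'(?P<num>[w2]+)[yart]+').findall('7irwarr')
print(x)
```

['w']

Because there's exactly one group, `findall` drops the full match and keeps group 1 from the one hit.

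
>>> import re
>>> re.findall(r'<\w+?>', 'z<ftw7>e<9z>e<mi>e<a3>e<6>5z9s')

`findall` yields the raw match text (5 of them) because the pattern has no groups.

['<ftw7>', '<9z>', '<mi>', '<a3>', '<6>']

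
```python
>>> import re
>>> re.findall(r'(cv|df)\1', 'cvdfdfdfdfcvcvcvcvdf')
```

['df', 'df', 'cv', 'cv']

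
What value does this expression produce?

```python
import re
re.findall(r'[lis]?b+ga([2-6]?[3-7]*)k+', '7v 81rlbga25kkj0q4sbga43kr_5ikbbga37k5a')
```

['25', '43', '37']

Because there's exactly one group, `findall` drops the full match and keeps group 1 from each hit.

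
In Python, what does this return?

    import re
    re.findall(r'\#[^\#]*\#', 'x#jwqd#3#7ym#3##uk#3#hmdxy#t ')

['#jwqd#', '#7ym#', '##', '#3#']

No capturing groups, so `findall` returns the 4 full match strings.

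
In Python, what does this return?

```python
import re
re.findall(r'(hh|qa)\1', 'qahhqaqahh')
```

['qa']

The backreference `\1` re-matches whatever the first group consumed, character for character.
Matches: at [4:8] match 'qaqa', group 1 = 'qa'.
With a single group, `findall` returns only what that group captured — 1 item.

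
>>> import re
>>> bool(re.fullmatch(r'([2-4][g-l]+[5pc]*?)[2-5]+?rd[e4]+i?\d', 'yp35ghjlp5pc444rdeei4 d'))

False

`fullmatch` succeeds only if the pattern covers the string from start to end.
Here there's no way to consume every character, so the call returns None, and `bool(None)` is False.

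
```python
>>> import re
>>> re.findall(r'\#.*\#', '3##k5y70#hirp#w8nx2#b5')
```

Since nothing is captured, `findall` lists the 1 matched substring directly.

['##k5y70#hirp#w8nx2#']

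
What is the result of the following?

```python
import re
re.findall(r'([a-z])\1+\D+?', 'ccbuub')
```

['c', 'u']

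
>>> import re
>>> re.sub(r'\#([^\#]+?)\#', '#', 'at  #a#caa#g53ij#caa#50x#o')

'at  #caa#caa#o'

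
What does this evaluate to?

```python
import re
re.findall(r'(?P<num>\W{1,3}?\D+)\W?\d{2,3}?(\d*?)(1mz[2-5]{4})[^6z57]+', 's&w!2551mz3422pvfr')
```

The pattern matches 1 to 3 of a non-word character (lazy), then one or more of a non-digit (captured as 'num'); then optionally a non-word character, then 2 to 3 of a digit (lazy); then zero or more of a digit (lazy) (captured); then the literal '1mz', then exactly 4 of a character in [2-5] (captured); then one or more of any character except [6z57].
Scanning left to right: at [1:18] match '&w!2551mz3422pvfr', groups = ('&w!', '5', '1mz3422').
`findall` packs the 3 group values into a tuple for every match.

[('&w!', '5', '1mz3422')]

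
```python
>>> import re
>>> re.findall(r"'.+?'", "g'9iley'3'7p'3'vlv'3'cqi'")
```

A non-greedy quantifier consumes as few characters as it can — just enough that the remainder of the pattern still matches from where it stops; whatever follows it matches normally.
Matches: at [1:8] → "'9iley'"; at [9:13] → "'7p'"; at [14:19] → "'vlv'"; at [20:25] → "'cqi'".
No capturing groups, so `findall` returns the 4 full match strings.

["'9iley'", "'7p'", "'vlv'", "'cqi'"]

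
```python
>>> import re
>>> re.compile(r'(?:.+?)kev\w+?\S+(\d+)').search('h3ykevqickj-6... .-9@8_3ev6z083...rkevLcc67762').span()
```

Lazy quantifiers expand one character at a time until the remainder of the pattern can match.
The match spans [0:13] → 'h3ykevqickj-6'.

(0, 13)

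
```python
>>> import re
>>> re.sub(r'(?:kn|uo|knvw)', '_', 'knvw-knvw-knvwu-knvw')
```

Alternation tries branches left to right and keeps the first one that lets the overall match succeed at that position.
`sub` substitutes '_' at each match site.

'_vw-_vw-_vwu-_vw'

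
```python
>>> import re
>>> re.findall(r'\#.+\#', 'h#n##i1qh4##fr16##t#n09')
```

['#n##i1qh4##fr16##t#']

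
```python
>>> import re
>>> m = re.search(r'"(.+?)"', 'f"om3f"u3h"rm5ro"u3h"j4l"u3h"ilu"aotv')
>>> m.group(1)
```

The match spans [1:7] → '"om3f"'.
Captured: group 1 = 'om3f'.

'om3f'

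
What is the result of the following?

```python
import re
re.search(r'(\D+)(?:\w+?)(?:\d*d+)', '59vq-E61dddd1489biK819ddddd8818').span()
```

(2, 12)

This matches one or more of a non-digit (captured); then one or more of a word character (lazy) (non-capturing group); then zero or more of a digit, then one or more of the literal 'd' (non-capturing group).
A non-greedy quantifier consumes as few characters as it can — just enough that the remainder of the pattern still matches from where it stops; whatever follows it matches normally.
Unlike `match`, `search` isn't anchored — it looks for the pattern anywhere in the string.
The match spans [2:12] → 'vq-E61dddd'.
Captured: group 1 = 'vq-E'.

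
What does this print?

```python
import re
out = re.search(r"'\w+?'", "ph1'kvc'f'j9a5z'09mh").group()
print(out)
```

'kvc'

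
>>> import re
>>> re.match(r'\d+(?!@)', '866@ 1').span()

(0, 2)

`(?!…)`/`(?<!…)` only lets a position through if the neighbouring text does NOT match; no characters are consumed.
With `match`, the pattern is implicitly anchored at the beginning.
The match spans [0:2] → '86'.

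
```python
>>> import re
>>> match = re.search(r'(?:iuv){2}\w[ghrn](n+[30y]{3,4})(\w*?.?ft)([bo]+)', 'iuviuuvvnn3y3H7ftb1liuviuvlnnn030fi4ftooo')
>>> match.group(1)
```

'nn030'

The match spans [20:41] → 'iuviuvlnnn030fi4ftooo'.
Captured: group 1 = 'nn030', group 2 = 'fi4ft', group 3 = 'ooo'.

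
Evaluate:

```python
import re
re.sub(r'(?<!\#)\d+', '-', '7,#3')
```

The negative lookaround is zero-width — it rules out positions where the adjacent text would match, without consuming anything.
Matches: at [0:1] → '7'.
Each match is replaced by '-'.

'-,#3'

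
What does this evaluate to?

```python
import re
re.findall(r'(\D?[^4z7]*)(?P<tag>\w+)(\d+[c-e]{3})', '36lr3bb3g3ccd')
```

[('36lr3bb3', 'g', '3ccd')]

With 3 capturing groups, `findall` returns a 3-tuple per match.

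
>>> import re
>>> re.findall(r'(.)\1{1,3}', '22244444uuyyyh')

['2', '4', 'u', 'y']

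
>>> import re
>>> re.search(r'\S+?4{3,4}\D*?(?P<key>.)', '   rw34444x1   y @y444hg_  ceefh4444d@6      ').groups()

('x',)

The match spans [3:11] → 'rw34444x'.
Captured: group 1 = 'x'.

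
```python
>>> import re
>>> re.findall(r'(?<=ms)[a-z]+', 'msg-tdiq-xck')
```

['g']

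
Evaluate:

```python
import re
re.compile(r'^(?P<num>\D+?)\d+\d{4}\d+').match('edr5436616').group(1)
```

'edr'

The match spans [0:10] → 'edr5436616'.
Captured: group 1 = 'edr'.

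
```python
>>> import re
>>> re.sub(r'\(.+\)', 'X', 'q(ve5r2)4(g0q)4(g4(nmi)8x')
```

'qX8x'

Matches: at [1:23] → '(ve5r2)4(g0q)4(g4(nmi)'.
`sub` substitutes 'X' at each match site.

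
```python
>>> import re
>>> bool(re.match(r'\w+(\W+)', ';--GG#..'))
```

False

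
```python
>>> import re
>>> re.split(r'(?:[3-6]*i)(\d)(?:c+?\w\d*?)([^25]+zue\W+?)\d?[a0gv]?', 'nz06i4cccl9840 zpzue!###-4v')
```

['nz0', '4', 'cl9840 zpzue!', '###-4v']

Pattern: zero or more of a character in [3-6], then the literal 'i' (non-capturing group); then a digit (captured); then one or more of the literal 'c' (lazy), then a word character, then zero or more of a digit (lazy) (non-capturing group); then one or more of any character except [25], then the literal 'zue', then one or more of a non-word character (lazy) (captured); then optionally a digit, then optionally one of [a0gv].
A `+?`/`*?`/`{m,n}?` starts at its minimum and grows only as far as needed for what follows to match.
Matches to split on: at [3:21] → '6i4cccl9840 zpzue!'.
The group in the pattern means `split` returns the separators' captures alongside the pieces.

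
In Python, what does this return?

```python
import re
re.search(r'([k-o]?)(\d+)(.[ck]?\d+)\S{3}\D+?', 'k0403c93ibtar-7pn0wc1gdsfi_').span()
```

Because the quantifier is non-greedy, it stops expanding at the earliest point where the rest of the pattern can succeed.
The match spans [0:12] → 'k0403c93ibta'.

(0, 12)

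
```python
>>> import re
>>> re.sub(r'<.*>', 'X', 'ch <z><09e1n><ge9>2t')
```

'ch X2t'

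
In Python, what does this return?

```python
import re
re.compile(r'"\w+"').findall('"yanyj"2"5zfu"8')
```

['"yanyj"', '"5zfu"']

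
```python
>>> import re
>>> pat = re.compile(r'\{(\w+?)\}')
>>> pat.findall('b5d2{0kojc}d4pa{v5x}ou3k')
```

['0kojc', 'v5x']

`findall` collects group 1 from each match (2 total).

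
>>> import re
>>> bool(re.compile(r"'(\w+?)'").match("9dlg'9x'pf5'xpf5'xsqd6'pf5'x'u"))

`re.match` won't scan ahead — the pattern has to work from the very first character.
Here the pattern fails at index 0, so the call returns None, and `bool(None)` is False.

False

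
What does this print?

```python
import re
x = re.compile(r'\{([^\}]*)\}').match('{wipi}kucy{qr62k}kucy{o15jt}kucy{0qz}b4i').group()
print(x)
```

`re.match` only tries the pattern at the start of the string.
The match spans [0:6] → '{wipi}'.
Captured: group 1 = 'wipi'.

{wipi}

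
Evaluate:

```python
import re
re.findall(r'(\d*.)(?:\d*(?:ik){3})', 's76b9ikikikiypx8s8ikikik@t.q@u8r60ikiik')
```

Pattern: zero or more of a digit, then any character (captured); then zero or more of a digit, then the literal 'ik' repeated 3 times (non-capturing group).
Walking the string: at [1:11] match '76b9ikikik', group 1 = '76b'; at [15:24] match '8s8ikikik', group 1 = '8s'.
`findall` collects group 1 from each match (2 total).

['76b', '8s']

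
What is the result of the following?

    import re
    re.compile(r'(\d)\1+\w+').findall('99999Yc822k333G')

['9']

`\1` has to match the exact text group 1 already captured.
`findall` collects group 1 from the one match (1 total).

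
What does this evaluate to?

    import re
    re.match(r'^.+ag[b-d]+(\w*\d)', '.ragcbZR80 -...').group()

'.ragcbZR80'

Pattern: anchored at the start of the string; then one or more of any character, then the literal 'ag', then one or more of a character in [b-d]; then zero or more of a word character, then a digit (captured).
`re.match` won't scan ahead — the pattern has to work from the very first character.
The match spans [0:10] → '.ragcbZR80'.
Captured: group 1 = 'ZR80'.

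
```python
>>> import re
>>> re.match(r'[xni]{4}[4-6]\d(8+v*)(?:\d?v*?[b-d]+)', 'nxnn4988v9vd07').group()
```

'nxnn4988v9vd'

With `match`, the pattern is implicitly anchored at the beginning.
The match spans [0:12] → 'nxnn4988v9vd'.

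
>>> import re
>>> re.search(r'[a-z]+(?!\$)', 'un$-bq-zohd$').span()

(0, 1)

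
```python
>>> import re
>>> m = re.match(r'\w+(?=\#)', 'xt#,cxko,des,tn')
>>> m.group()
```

The `(?=…)`/`(?<=…)` assertion just peeks at neighbouring text; it doesn't advance the match position.
`re.match` only tries the pattern at the start of the string.
The match spans [0:2] → 'xt'.

'xt'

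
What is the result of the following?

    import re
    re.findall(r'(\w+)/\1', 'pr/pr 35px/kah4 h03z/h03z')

`\1` is not a pattern — it's the concrete string captured by group 1, re-applied verbatim.
Scanning left to right: at [0:5] match 'pr/pr', group 1 = 'pr'; at [16:25] match 'h03z/h03z', group 1 = 'h03z'.
One capturing group, so `findall` returns just the captured substring from each match — 2 in all.

['pr', 'h03z']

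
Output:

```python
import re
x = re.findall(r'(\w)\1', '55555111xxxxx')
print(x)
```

The backreference `\1` re-matches whatever the first group consumed, character for character.
Matches: at [0:2] match '55', group 1 = '5'; at [2:4] match '55', group 1 = '5'; at [5:7] match '11', group 1 = '1'; at [8:10] match 'xx', group 1 = 'x'; at [10:12] match 'xx', group 1 = 'x'.
One capturing group, so `findall` returns just the captured substring from each match — 5 in all.

['5', '5', '1', 'x', 'x']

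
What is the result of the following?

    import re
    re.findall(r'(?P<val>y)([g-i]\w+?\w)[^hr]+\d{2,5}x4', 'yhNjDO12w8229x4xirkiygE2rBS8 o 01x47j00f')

Because the quantifier is non-greedy, it stops expanding at the earliest point where the rest of the pattern can succeed.
With 2 capturing groups, `findall` returns a 2-tuple per match.

[('y', 'hNj'), ('y', 'gE2r')]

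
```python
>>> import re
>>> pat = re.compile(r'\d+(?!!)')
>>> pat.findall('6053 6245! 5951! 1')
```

Because the assertion is negative and zero-width, positions next to the forbidden text are skipped.
Walking the string: at [0:4] → '6053'; at [5:8] → '624'; at [11:14] → '595'; at [17:18] → '1'.
With no groups in the pattern, `findall` gives back each whole match — 4 here.

['6053', '624', '595', '1']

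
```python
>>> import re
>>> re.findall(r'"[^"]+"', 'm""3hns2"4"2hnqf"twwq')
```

['"3hns2"', '"2hnqf"']

Walking the string: at [2:9] → '"3hns2"'; at [10:17] → '"2hnqf"'.
Since nothing is captured, `findall` lists the 2 matched substrings directly.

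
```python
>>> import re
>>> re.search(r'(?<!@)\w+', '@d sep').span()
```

(3, 6)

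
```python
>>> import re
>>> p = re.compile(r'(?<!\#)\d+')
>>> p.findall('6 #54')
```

['6', '4']

Because the assertion is negative and zero-width, positions next to the forbidden text are skipped.
No capturing groups, so `findall` returns the 2 full match strings.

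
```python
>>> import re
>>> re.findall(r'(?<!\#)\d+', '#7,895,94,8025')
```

The negative lookaround is zero-width — it rules out positions where the adjacent text would match, without consuming anything.
Matches: at [3:6] → '895'; at [7:9] → '94'; at [10:14] → '8025'.
With no groups in the pattern, `findall` gives back each whole match — 3 here.

['895', '94', '8025']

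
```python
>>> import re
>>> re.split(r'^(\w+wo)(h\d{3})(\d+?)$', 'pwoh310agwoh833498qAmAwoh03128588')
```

['', 'pwoh310agwoh833498qAmAwo', 'h031', '28588', '']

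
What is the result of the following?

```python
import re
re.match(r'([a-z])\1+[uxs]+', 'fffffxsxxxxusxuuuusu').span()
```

(0, 20)

`\1` is not a pattern — it's the concrete string captured by group 1, re-applied verbatim.
`re.match` only tries the pattern at the start of the string.
The match spans [0:20] → 'fffffxsxxxxusxuuuusu'.
Captured: group 1 = 'f'.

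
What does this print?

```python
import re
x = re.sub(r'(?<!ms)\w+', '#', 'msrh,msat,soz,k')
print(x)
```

The negative lookaround is zero-width — it rules out positions where the adjacent text would match, without consuming anything.
Matches: at [0:4] → 'msrh'; at [5:9] → 'msat'; at [10:13] → 'soz'; at [14:15] → 'k'.
Every occurrence is swapped for '#'.

#,#,#,#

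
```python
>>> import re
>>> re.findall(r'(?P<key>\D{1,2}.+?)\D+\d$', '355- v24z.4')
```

['- v24']

The pattern matches 1 to 2 of a non-digit, then one or more of any character (lazy) (captured as 'key'); then one or more of a non-digit; then a digit; then anchored at the end.
`findall` collects group 1 from the one match (1 total).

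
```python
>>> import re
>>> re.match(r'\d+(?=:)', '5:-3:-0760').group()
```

'5'

Because the assertion is zero-width, the text it checks is not consumed and won't appear in the result.
`re.match` won't scan ahead — the pattern has to work from the very first character.
The match spans [0:1] → '5'.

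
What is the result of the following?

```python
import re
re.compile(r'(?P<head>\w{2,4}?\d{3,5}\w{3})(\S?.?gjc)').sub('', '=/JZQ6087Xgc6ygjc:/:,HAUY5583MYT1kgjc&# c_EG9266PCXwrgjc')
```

'=/:/:,&# '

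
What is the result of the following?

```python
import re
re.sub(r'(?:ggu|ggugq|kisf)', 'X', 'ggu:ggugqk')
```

'X:Xgqk'

Alternation tries branches left to right and keeps the first one that lets the overall match succeed at that position.
Each match is replaced by 'X'.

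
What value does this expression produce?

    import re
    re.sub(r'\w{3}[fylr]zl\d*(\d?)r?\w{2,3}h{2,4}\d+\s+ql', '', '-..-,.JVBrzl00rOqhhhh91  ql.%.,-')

Pattern: exactly 3 of a word character, then one of [fylr]; then the literal 'zl', then zero or more of a digit; then optionally a digit (captured); then optionally a literal 'r', then 2 to 3 of a word character, then 2 to 4 of a literal 'h'; then one or more of a digit, then one or more of whitespace, then the literal 'ql'.
Matches: at [6:27] → 'JVBrzl00rOqhhhh91  ql'.
Every occurrence is swapped for ''.

'-..-,..%.,-'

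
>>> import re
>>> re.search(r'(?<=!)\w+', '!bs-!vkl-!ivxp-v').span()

The `(?=…)`/`(?<=…)` assertion just peeks at neighbouring text; it doesn't advance the match position.
`re.search` scans for the first position where the pattern succeeds.
The match spans [1:3] → 'bs'.

(1, 3)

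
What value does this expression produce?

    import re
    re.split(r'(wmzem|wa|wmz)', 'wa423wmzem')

Branches in `(...|...)` are attempted left-to-right; the first branch that allows the whole pattern to succeed is taken.
The group in the pattern means `split` returns the separators' captures alongside the pieces.

['', 'wa', '423', 'wmzem', '']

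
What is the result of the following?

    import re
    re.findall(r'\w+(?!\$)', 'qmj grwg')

['qmj', 'grwg']

Because the assertion is negative and zero-width, positions next to the forbidden text are skipped.
Walking the string: at [0:3] → 'qmj'; at [4:8] → 'grwg'.
Since nothing is captured, `findall` lists the 2 matched substrings directly.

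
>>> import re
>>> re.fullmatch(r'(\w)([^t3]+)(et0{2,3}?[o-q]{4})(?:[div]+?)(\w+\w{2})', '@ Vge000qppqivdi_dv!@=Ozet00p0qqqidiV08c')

None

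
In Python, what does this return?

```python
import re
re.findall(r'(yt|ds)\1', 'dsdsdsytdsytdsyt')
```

['ds']

The backreference `\1` re-matches whatever the first group consumed, character for character.
Walking the string: at [0:4] match 'dsds', group 1 = 'ds'.
With a single group, `findall` returns only what that group captured — 1 item.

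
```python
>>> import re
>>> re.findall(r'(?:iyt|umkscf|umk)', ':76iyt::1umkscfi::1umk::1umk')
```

Alternation isn't longest-match — the leftmost alternative that fits at this position is chosen.
Walking the string: at [3:6] → 'iyt'; at [9:15] → 'umkscf'; at [19:22] → 'umk'; at [25:28] → 'umk'.
No capturing groups, so `findall` returns the 4 full match strings.

['iyt', 'umkscf', 'umk', 'umk']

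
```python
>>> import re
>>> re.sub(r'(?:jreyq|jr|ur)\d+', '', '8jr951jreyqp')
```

Matches: at [1:6] → 'jr951'.
`sub` substitutes '' at each match site.

'8jreyqp'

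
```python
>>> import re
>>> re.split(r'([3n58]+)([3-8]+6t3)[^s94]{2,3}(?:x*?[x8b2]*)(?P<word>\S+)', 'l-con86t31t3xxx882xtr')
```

['l-co', 'n', '86t3', 'tr', '']

The pattern matches one or more of one of [3n58] (captured); then one or more of a character in [3-8], then the literal '6t3' (captured); then 2 to 3 of any character except [s94]; then zero or more of a literal 'x' (lazy), then zero or more of one of [x8b2] (non-capturing group); then one or more of a non-whitespace character (captured as 'word').
With a capturing group present, the delimiter's captured portion is kept in the result list.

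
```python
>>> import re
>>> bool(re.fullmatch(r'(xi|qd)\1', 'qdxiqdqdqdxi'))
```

The backreference `\1` re-matches whatever the first group consumed, character for character.
For `fullmatch`, every character of the input must be accounted for by the pattern.
Here there's no way to consume every character, so the call returns None, and `bool(None)` is False.

False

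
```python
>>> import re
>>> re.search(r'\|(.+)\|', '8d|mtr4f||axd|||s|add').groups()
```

('mtr4f||axd|||s',)

`re.search` tries every starting position until one works.
The match spans [2:18] → '|mtr4f||axd|||s|'.
Captured: group 1 = 'mtr4f||axd|||s'.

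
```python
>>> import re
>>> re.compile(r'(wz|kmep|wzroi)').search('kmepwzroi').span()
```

(0, 4)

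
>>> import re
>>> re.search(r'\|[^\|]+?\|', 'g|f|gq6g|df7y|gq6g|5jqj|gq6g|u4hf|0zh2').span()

`search` walks the string left to right and returns the first match it finds.
The match spans [1:4] → '|f|'.

(1, 4)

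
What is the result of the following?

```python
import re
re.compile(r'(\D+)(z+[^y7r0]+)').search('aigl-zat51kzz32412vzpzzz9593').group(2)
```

This matches one or more of a non-digit (captured); then one or more of the literal 'z', then one or more of any character except [y7r0] (captured).
Unlike `match`, `search` isn't anchored — it looks for the pattern anywhere in the string.
The match spans [0:28] → 'aigl-zat51kzz32412vzpzzz9593'.
Captured: group 1 = 'aigl-', group 2 = 'zat51kzz32412vzpzzz9593'.

'zat51kzz32412vzpzzz9593'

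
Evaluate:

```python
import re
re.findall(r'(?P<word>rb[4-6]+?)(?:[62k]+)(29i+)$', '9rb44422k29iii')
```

[('rb444', '29iii')]

The pattern matches the literal 'rb', then one or more of a character in [4-6] (lazy) (captured as 'word'); then one or more of one of [62k] (non-capturing group); then the literal '29', then one or more of the literal 'i' (captured); then anchored at the end.
Scanning left to right: at [1:14] match 'rb44422k29iii', groups = ('rb444', '29iii').
Multiple groups make `findall` return tuples — one 2-tuple for the one match.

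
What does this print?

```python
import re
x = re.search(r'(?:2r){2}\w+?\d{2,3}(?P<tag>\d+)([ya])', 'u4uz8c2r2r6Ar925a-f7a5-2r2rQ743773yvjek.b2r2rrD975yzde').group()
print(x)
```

This matches the literal '2r' repeated 2 times, then one or more of a word character (lazy), then 2 to 3 of a digit; then one or more of a digit (captured as 'tag'); then one of [ya] (captured).
`search` walks the string left to right and returns the first match it finds.
The match spans [6:17] → '2r2r6Ar925a'.
Captured: group 1 = '5', group 2 = 'a'.

2r2r6Ar925a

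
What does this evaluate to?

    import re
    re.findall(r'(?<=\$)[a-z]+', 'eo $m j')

['m']

The lookaround is zero-width — it requires the adjacent text to match without consuming it, so the asserted text isn't part of the match.
Walking the string: at [4:5] → 'm'.
Since nothing is captured, `findall` lists the 1 matched substring directly.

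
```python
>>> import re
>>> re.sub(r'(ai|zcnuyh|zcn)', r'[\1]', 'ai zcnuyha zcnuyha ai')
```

Branches in `(...|...)` are attempted left-to-right; the first branch that allows the whole pattern to succeed is taken.
Matches: at [0:2] → 'ai'; at [3:9] → 'zcnuyh'; at [11:17] → 'zcnuyh'; at [19:21] → 'ai'.
The replacement refers to a captured group, so each match is rewritten using its own captured text.

'[ai] [zcnuyh]a [zcnuyh]a [ai]'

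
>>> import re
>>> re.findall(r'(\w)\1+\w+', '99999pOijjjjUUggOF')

After group 1 captures some text, `\1` only succeeds where that same text appears again.
One capturing group, so `findall` returns just the captured substring from the one match — 1 in all.

['9']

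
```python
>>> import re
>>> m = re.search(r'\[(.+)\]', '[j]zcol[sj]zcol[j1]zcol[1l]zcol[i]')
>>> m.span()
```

(0, 34)

The match spans [0:34] → '[j]zcol[sj]zcol[j1]zcol[1l]zcol[i]'.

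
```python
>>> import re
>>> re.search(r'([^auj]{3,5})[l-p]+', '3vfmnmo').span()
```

Pattern: 3 to 5 of any character except [auj] (captured); then one or more of a character in [l-p].
The match spans [0:7] → '3vfmnmo'.

(0, 7)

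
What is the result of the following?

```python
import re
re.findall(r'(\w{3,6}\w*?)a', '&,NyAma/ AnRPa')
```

Pattern: 3 to 6 of a word character, then zero or more of a word character (lazy) (captured); then a literal 'a'.
Walking the string: at [2:7] match 'NyAma', group 1 = 'NyAm'; at [9:14] match 'AnRPa', group 1 = 'AnRP'.
`findall` collects group 1 from each match (2 total).

['NyAm', 'AnRP']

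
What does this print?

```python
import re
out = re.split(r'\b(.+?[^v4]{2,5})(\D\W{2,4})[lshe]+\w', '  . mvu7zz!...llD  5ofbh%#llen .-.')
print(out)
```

['  . ', 'mvu7zz!', '...', '', '  5ofb', 'h%#', ' .-.']

Lazy quantifiers expand one character at a time until the remainder of the pattern can match.
With a capturing group present, the delimiter's captured portion is kept in the result list.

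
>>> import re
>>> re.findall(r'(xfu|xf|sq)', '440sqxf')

['sq', 'xf']

Scanning left to right: at [3:5] match 'sq', group 1 = 'sq'; at [5:7] match 'xf', group 1 = 'xf'.
`findall` collects group 1 from each match (2 total).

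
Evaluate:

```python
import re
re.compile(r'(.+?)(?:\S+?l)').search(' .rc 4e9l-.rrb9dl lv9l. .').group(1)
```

This matches one or more of any character (lazy) (captured); then one or more of a non-whitespace character (lazy), then a literal 'l' (non-capturing group).
With the lazy modifier that quantifier settles for the fewest repetitions that let the rest of the pattern succeed (the atoms after it are unaffected and can still be greedy).
`search` walks the string left to right and returns the first match it finds.
The match spans [0:9] → ' .rc 4e9l'.
Captured: group 1 = ' .rc '.

' .rc '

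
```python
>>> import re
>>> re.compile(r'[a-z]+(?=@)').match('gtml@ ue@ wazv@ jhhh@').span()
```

(0, 4)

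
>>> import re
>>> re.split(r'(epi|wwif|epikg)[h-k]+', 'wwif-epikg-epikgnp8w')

['wwif-', 'epi', 'g-', 'epi', 'gnp8w']

Matches to split on: at [5:9] → 'epik'; at [11:15] → 'epik'.
`re.split` interleaves the captured-group text with the surrounding fragments.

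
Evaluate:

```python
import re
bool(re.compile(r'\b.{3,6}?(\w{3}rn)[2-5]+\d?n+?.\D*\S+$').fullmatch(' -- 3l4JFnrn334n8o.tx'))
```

`fullmatch` succeeds only if the pattern covers the string from start to end.
Here the string isn't matched end-to-end, so the call returns None, and `bool(None)` is False.

False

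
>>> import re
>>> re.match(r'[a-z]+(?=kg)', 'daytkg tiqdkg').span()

`match` is anchored at position 0; if the pattern doesn't fit there, it returns None.
The match spans [0:4] → 'dayt'.

(0, 4)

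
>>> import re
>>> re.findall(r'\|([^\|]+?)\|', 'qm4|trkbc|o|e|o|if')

Matches: at [3:10] match '|trkbc|', group 1 = 'trkbc'; at [11:14] match '|e|', group 1 = 'e'.
With a single group, `findall` returns only what that group captured — 2 items.

['trkbc', 'e']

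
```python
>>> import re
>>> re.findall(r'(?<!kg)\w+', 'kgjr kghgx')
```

The negative lookaround is zero-width — it rules out positions where the adjacent text would match, without consuming anything.
With no groups in the pattern, `findall` gives back each whole match — 2 here.

['kgjr', 'kghgx']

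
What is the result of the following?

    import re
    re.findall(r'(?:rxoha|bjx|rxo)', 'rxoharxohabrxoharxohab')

['rxoha', 'rxoha', 'rxoha', 'rxoha']

Branches in `(...|...)` are attempted left-to-right; the first branch that allows the whole pattern to succeed is taken.
No capturing groups, so `findall` returns the 4 full match strings.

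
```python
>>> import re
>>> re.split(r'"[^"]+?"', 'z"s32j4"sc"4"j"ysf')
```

['z', 'sc', 'j"ysf']

Matches to split on: at [1:8] → '"s32j4"'; at [10:13] → '"4"'.
The string is cut at each match, leaving 3 pieces.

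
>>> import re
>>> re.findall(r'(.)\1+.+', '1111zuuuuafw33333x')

`\1` has to match the exact text group 1 already captured.
Scanning left to right: at [0:18] match '1111zuuuuafw33333x', group 1 = '1'.
One capturing group, so `findall` returns just the captured substring from the one match — 1 in all.

['1']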